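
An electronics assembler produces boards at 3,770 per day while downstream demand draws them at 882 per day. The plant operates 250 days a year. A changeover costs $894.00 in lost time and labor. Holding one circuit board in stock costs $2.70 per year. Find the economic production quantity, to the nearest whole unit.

Q* ≈ 13,806 boards

Annual demand D = 882 × 250 = 220,500.
Production build-up factor (1 − d/p) = 1 − 882/3,770 = 0.7660.
Q* = √(2DS / (H(1 − d/p))) = √(2 × 220,500 × 894 / (2.7 × 0.7660)).
= √(394,254,000 / 2.0683) ≈ 13806.330.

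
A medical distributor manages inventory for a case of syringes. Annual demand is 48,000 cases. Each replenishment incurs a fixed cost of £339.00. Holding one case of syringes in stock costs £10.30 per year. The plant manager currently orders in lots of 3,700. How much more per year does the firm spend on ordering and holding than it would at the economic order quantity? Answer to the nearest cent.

Extra cost ≈ £5,144.28 per year

EOQ = √(2DS/H) = √(2 × 48,000 × 339 / 10.3) ≈ 1777.53.
Cost at Q* = (D/Q*)S + (Q*/2)H = √(2DSH) ≈ £18,308.56.
Cost at Q = 3,700: (48,000/3,700)×339 + (3,700/2)×10.3 = £4,397.84 + £19,055.00 = £23,452.84.
Excess = £23,452.84 − £18,308.56 = £5,144.28.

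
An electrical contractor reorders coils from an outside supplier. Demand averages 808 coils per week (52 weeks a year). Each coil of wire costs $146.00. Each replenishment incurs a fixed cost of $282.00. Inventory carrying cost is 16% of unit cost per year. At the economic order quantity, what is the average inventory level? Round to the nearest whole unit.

Annual demand D = 808 × 52 = 42,016.
Holding cost H = 0.16 × $146.00 = $23.3600 per unit per year.
EOQ = √(2DS/H) = √(2 × 42,016 × 282 / 23.36) ≈ 1007.19.
Average inventory = Q*/2 ≈ 1007.19 / 2 = 503.594.

Average inventory ≈ 504 coils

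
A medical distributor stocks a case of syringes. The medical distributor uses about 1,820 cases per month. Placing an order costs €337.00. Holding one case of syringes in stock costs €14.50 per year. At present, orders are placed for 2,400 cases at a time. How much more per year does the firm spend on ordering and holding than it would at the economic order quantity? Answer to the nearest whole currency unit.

Annual demand D = 1,820 × 12 = 21,840.
EOQ = √(2DS/H) = √(2 × 21,840 × 337 / 14.5) ≈ 1007.56.
Cost at Q* = (D/Q*)S + (Q*/2)H = √(2DSH) ≈ €14,609.67.
Cost at Q = 2,400: (21,840/2,400)×337 + (2,400/2)×14.5 = €3,066.70 + €17,400.00 = €20,466.70.
Excess = €20,466.70 − €14,609.67 = €5,857.03.

Extra cost ≈ €5,857 per year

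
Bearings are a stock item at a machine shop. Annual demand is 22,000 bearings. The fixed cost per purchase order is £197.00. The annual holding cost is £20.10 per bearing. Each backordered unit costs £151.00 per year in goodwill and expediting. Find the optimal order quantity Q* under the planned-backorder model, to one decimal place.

Q* ≈ 699.0 bearings

With planned backorders, Q* = √(2DS/H) · √((H+B)/B).
√(2DS/H) = √(2 × 22,000 × 197 / 20.1) = 656.692.
√((H+B)/B) = √((20.1+151)/151) = 1.0645.
Q* ≈ 699.033.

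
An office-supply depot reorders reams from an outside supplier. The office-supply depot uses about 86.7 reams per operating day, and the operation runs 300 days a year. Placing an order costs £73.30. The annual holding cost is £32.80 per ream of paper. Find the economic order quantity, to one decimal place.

Annual demand D = 86.7 × 300 = 26,010.
EOQ = √(2DS / H) = √(2 × 26,010 × 73.3 / 32.8).
= √(3,813,066 / 32.8) = √116,252.0122 ≈ 340.957.

Q* ≈ 341.0 reams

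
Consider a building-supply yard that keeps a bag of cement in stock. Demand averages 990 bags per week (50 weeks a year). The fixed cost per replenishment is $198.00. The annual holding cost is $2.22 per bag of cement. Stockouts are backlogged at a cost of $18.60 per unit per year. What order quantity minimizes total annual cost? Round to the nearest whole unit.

Q* ≈ 3,144 bags

Annual demand D = 990 × 50 = 49,500.
With planned backorders, Q* = √(2DS/H) · √((H+B)/B).
√(2DS/H) = √(2 × 49,500 × 198 / 2.22) = 2971.486.
√((H+B)/B) = √((2.22+18.6)/18.6) = 1.0580.
Q* ≈ 3143.819.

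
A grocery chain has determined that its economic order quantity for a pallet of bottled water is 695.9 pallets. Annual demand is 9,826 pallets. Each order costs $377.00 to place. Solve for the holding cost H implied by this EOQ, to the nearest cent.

Invert the EOQ relation Q*² = 2DS/H.
From Q* = √(2DS/H): H = 2DS / Q*² = 2 × 9,826 × 377 / 695.9² = 15.2987.

H ≈ $15.30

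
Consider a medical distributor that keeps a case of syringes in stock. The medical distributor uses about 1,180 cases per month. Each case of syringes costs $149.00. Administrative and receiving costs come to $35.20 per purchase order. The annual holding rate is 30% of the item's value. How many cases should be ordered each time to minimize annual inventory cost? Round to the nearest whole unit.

Annual demand D = 1,180 × 12 = 14,160.
Holding cost H = 0.30 × $149.00 = $44.7000 per unit per year.
EOQ = √(2DS / H) = √(2 × 14,160 × 35.2 / 44.7).
= √(996,864 / 44.7) = √22,301.2081 ≈ 149.336.

Q* ≈ 149 cases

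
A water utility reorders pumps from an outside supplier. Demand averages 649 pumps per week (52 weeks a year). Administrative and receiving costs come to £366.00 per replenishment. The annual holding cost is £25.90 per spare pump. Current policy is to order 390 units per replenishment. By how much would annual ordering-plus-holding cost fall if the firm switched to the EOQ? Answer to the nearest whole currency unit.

Extra cost ≈ £11,427 per year

Annual demand D = 649 × 52 = 33,748.
EOQ = √(2DS/H) = √(2 × 33,748 × 366 / 25.9) ≈ 976.63.
Cost at Q* = (D/Q*)S + (Q*/2)H = √(2DSH) ≈ £25,294.69.
Cost at Q = 390: (33,748/390)×366 + (390/2)×25.9 = £31,671.20 + £5,050.50 = £36,721.70.
Excess = £36,721.70 − £25,294.69 = £11,427.01.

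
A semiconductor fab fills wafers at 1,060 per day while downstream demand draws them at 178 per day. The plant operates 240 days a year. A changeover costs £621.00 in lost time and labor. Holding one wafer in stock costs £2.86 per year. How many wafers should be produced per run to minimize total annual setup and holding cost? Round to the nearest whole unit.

Q* ≈ 4,722 wafers

Annual demand D = 178 × 240 = 42,720.
Production build-up factor (1 − d/p) = 1 − 178/1,060 = 0.8321.
Q* = √(2DS / (H(1 − d/p))) = √(2 × 42,720 × 621 / (2.86 × 0.8321)).
= √(53,058,240 / 2.3797) ≈ 4721.848.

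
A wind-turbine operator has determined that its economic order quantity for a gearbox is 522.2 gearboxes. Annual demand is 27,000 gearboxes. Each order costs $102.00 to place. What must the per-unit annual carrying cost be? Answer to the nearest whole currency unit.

H ≈ $20

Invert the EOQ relation Q*² = 2DS/H.
From Q* = √(2DS/H): H = 2DS / Q*² = 2 × 27,000 × 102 / 522.2² = 20.1986.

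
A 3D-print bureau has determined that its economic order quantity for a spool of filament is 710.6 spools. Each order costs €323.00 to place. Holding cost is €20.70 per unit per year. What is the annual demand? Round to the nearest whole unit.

D ≈ 16,180 spools per year

The basic EOQ model gives Q* = √(2DS/H); rearrange for the unknown.
From Q* = √(2DS/H): D = Q*²H / (2S) = 710.6² × 20.7 / (2 × 323) = 16180.362.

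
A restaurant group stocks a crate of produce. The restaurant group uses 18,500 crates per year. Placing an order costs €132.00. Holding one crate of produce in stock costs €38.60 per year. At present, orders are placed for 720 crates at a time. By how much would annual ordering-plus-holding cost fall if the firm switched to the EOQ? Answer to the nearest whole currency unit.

Extra cost ≈ €3,557 per year

EOQ = √(2DS/H) = √(2 × 18,500 × 132 / 38.6) ≈ 355.71.
Cost at Q* = (D/Q*)S + (Q*/2)H = √(2DSH) ≈ €13,730.35.
Cost at Q = 720: (18,500/720)×132 + (720/2)×38.6 = €3,391.67 + €13,896.00 = €17,287.67.
Excess = €17,287.67 − €13,730.35 = €3,557.32.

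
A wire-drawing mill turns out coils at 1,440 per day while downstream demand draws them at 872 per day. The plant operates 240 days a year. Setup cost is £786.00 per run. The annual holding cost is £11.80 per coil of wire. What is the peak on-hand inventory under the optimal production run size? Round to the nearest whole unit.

I_max ≈ 3,316 coils

Annual demand D = 872 × 240 = 209,280.
Production build-up factor (1 − d/p) = 1 − 872/1,440 = 0.3944.
Q* = √(2DS / (H(1 − d/p))) = √(2 × 209,280 × 786 / (11.8 × 0.3944)).
= √(328,988,160 / 4.6544) ≈ 8407.293.
Maximum inventory = Q*(1 − d/p) = 8407.293 × 0.3944 ≈ 3316.210.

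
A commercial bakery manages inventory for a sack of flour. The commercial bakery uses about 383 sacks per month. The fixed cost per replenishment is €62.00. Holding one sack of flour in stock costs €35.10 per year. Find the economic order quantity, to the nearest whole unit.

Annual demand D = 383 × 12 = 4,596.
EOQ = √(2DS / H) = √(2 × 4,596 × 62 / 35.1).
= √(569,904 / 35.1) = √16,236.5812 ≈ 127.423.

Q* ≈ 127 sacks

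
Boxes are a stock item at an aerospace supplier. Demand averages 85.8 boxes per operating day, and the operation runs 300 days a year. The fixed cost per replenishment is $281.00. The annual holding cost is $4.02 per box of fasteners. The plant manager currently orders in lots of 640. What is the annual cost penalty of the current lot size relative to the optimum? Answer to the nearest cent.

Annual demand D = 85.8 × 300 = 25,740.
EOQ = √(2DS/H) = √(2 × 25,740 × 281 / 4.02) ≈ 1896.97.
Cost at Q* = (D/Q*)S + (Q*/2)H = √(2DSH) ≈ $7,625.80.
Cost at Q = 640: (25,740/640)×281 + (640/2)×4.02 = $11,301.47 + $1,286.40 = $12,587.87.
Excess = $12,587.87 − $7,625.80 = $4,962.07.

Extra cost ≈ $4,962.07 per year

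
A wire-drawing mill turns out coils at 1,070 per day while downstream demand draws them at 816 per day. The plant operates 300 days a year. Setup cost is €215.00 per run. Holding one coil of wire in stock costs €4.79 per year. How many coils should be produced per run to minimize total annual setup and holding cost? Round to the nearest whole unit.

Annual demand D = 816 × 300 = 244,800.
Production build-up factor (1 − d/p) = 1 − 816/1,070 = 0.2374.
Q* = √(2DS / (H(1 − d/p))) = √(2 × 244,800 × 215 / (4.79 × 0.2374)).
= √(105,264,000 / 1.1371) ≈ 9621.598.

Q* ≈ 9,622 coils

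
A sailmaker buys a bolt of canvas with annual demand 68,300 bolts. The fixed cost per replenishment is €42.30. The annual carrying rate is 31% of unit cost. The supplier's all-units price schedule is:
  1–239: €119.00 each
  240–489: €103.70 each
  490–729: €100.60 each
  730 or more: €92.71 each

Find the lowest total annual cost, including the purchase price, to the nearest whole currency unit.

Holding cost per unit per year at price C is H = 0.31·C.
For each price level, check whether its EOQ is feasible; otherwise the best quantity at that price is the breakpoint.
Tier 1 (€119.00): EOQ = 395.8 exceeds tier's upper bound 239, so this tier is dominated.
EOQ at €103.70 = 424.0 (feasible in tier 2): TC = 68,300×€103.70 + (68,300/424.0)×42.3 + (424.0/2)×0.31×€103.70 = €7,096,339.06.
EOQ at €100.60 = 430.4 < 490, so use break Q=490: TC = 68,300×€100.60 + (68,300/490.0)×42.3 + (490.0/2)×0.31×€100.60 = €6,884,516.67.
EOQ at €92.71 = 448.4 < 730, so use break Q=730: TC = 68,300×€92.71 + (68,300/730.0)×42.3 + (730.0/2)×0.31×€92.71 = €6,346,540.79.
Lowest total cost among the candidates is at Q = 730.0.

TC* ≈ €6,346,541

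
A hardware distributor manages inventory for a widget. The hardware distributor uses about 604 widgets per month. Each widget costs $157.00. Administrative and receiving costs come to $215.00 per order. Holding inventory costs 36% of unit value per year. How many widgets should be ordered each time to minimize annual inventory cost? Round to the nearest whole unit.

Annual demand D = 604 × 12 = 7,248.
Holding cost H = 0.36 × $157.00 = $56.5200 per unit per year.
EOQ = √(2DS / H) = √(2 × 7,248 × 215 / 56.52).
= √(3,116,640 / 56.52) = √55,142.2505 ≈ 234.824.

Q* ≈ 235 widgets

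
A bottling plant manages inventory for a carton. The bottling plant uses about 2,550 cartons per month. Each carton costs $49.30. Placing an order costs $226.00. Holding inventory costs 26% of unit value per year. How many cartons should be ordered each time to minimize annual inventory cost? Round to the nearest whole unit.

Annual demand D = 2,550 × 12 = 30,600.
Holding cost H = 0.26 × $49.30 = $12.8180 per unit per year.
EOQ = √(2DS / H) = √(2 × 30,600 × 226 / 12.818).
= √(13,831,200 / 12.818) = √1,079,045.0928 ≈ 1038.771.

Q* ≈ 1,039 cartons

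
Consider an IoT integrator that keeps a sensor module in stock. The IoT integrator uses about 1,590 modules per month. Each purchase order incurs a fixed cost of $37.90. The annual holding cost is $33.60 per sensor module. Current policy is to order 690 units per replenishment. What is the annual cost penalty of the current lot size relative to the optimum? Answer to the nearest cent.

Annual demand D = 1,590 × 12 = 19,080.
EOQ = √(2DS/H) = √(2 × 19,080 × 37.9 / 33.6) ≈ 207.47.
Cost at Q* = (D/Q*)S + (Q*/2)H = √(2DSH) ≈ $6,970.97.
Cost at Q = 690: (19,080/690)×37.9 + (690/2)×33.6 = $1,048.02 + $11,592.00 = $12,640.02.
Excess = $12,640.02 − $6,970.97 = $5,669.04.

Extra cost ≈ $5,669.04 per year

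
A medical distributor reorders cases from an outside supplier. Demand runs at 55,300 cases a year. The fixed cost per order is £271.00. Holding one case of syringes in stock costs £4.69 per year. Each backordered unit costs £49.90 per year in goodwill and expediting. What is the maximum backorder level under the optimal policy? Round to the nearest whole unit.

With planned backorders, Q* = √(2DS/H) · √((H+B)/B).
√(2DS/H) = √(2 × 55,300 × 271 / 4.69) = 2527.993.
√((H+B)/B) = √((4.69+49.9)/49.9) = 1.0459.
Q* ≈ 2644.125.
S* = Q* · H/(H+B) = 2644.125 × 4.69/54.59 ≈ 227.165.

S* ≈ 227 cases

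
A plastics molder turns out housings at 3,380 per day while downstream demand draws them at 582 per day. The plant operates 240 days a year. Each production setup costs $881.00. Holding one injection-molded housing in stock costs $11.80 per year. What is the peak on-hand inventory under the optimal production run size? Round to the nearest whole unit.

I_max ≈ 4,155 housings

Annual demand D = 582 × 240 = 139,680.
Production build-up factor (1 − d/p) = 1 − 582/3,380 = 0.8278.
Q* = √(2DS / (H(1 − d/p))) = √(2 × 139,680 × 881 / (11.8 × 0.8278)).
= √(246,116,160 / 9.7682) ≈ 5019.536.
Maximum inventory = Q*(1 − d/p) = 5019.536 × 0.8278 ≈ 4155.225.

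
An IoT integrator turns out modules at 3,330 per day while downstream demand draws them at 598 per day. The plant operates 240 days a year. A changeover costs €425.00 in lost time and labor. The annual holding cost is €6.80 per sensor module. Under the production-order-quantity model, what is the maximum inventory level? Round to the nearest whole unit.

Annual demand D = 598 × 240 = 143,520.
Production build-up factor (1 − d/p) = 1 − 598/3,330 = 0.8204.
Q* = √(2DS / (H(1 − d/p))) = √(2 × 143,520 × 425 / (6.8 × 0.8204)).
= √(121,992,000 / 5.5789) ≈ 4676.199.
Maximum inventory = Q*(1 − d/p) = 4676.199 × 0.8204 ≈ 3836.449.

I_max ≈ 3,836 modules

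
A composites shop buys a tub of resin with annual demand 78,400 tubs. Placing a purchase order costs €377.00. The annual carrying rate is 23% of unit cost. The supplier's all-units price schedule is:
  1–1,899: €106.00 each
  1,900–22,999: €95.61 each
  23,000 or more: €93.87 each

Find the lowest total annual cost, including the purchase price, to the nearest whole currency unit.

Holding cost per unit per year at price C is H = 0.23·C.
Evaluate total cost at each tier's feasible EOQ or, if the EOQ is below the tier, at the tier's minimum quantity.
EOQ at €106.00 = 1557.1 (feasible in tier 1): TC = 78,400×€106.00 + (78,400/1557.1)×377 + (1557.1/2)×0.23×€106.00 = €8,348,363.00.
EOQ at €95.61 = 1639.6 < 1900, so use break Q=1900: TC = 78,400×€95.61 + (78,400/1900.0)×377 + (1900.0/2)×0.23×€95.61 = €7,532,271.00.
EOQ at €93.87 = 1654.7 < 23000, so use break Q=23000: TC = 78,400×€93.87 + (78,400/23000.0)×377 + (23000.0/2)×0.23×€93.87 = €7,608,979.23.
Lowest total cost among the candidates is at Q = 1900.0.

TC* ≈ €7,532,271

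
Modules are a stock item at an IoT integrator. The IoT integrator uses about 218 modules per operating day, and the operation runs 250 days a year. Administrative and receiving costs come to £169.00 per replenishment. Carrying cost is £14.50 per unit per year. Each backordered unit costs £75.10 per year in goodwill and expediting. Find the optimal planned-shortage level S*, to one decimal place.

S* ≈ 199.2 modules

Annual demand D = 218 × 250 = 54,500.
With planned backorders, Q* = √(2DS/H) · √((H+B)/B).
√(2DS/H) = √(2 × 54,500 × 169 / 14.5) = 1127.126.
√((H+B)/B) = √((14.5+75.1)/75.1) = 1.0923.
Q* ≈ 1231.138.
S* = Q* · H/(H+B) = 1231.138 × 14.5/89.6 ≈ 199.235.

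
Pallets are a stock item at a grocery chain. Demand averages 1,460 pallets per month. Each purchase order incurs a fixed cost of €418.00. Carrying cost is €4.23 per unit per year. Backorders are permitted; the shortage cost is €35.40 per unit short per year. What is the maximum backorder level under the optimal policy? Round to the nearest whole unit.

S* ≈ 210 pallets

Annual demand D = 1,460 × 12 = 17,520.
With planned backorders, Q* = √(2DS/H) · √((H+B)/B).
√(2DS/H) = √(2 × 17,520 × 418 / 4.23) = 1860.801.
√((H+B)/B) = √((4.23+35.4)/35.4) = 1.0581.
Q* ≈ 1968.840.
S* = Q* · H/(H+B) = 1968.840 × 4.23/39.63 ≈ 210.149.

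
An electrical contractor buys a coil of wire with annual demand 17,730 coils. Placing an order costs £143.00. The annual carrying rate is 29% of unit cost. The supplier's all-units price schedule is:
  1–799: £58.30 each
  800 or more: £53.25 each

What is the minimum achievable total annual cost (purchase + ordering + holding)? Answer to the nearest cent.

TC* ≈ £953,468.74

Holding cost per unit per year at price C is H = 0.29·C.
For each price level, check whether its EOQ is feasible; otherwise the best quantity at that price is the breakpoint.
EOQ at £58.30 = 547.7 (feasible in tier 1): TC = 17,730×£58.30 + (17,730/547.7)×143 + (547.7/2)×0.29×£58.30 = £1,042,918.14.
EOQ at £53.25 = 573.0 < 800, so use break Q=800: TC = 17,730×£53.25 + (17,730/800.0)×143 + (800.0/2)×0.29×£53.25 = £953,468.74.
Lowest total cost among the candidates is at Q = 800.0.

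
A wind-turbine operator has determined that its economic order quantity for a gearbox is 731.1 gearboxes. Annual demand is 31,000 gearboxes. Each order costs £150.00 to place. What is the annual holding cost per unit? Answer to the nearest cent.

The basic EOQ model gives Q* = √(2DS/H); rearrange for the unknown.
From Q* = √(2DS/H): H = 2DS / Q*² = 2 × 31,000 × 150 / 731.1² = 17.3992.

H ≈ £17.40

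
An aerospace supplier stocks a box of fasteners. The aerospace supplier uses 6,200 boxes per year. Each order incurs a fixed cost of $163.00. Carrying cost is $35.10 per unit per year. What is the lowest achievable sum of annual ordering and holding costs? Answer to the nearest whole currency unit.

Q* = √(2DS/H) = √(2 × 6,200 × 163 / 35.1) ≈ 239.97.
At Q*, ordering cost (D/Q*)S equals holding cost (Q*/2)H, each = √(DSH/2).
Minimum total = √(2DSH) = √(2 × 6,200 × 163 × 35.1) ≈ 8422.833.

TC* ≈ $8,423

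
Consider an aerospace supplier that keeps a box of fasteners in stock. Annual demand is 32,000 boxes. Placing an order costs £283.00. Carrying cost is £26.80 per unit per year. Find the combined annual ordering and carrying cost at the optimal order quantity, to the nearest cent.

TC* ≈ £22,031.83

The optimal lot size = √(2DS/H) = √(2 × 32,000 × 283 / 26.8) ≈ 822.08.
At the optimum the two cost components are equal, so total cost = 2·(Q*/2)H = Q*·H.
Minimum total = √(2DSH) = √(2 × 32,000 × 283 × 26.8) ≈ 22031.832.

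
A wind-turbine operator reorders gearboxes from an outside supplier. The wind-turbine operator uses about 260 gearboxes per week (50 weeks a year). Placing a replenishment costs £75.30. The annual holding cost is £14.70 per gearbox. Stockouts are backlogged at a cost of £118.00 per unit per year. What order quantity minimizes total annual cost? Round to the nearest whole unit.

Annual demand D = 260 × 50 = 13,000.
With planned backorders, Q* = √(2DS/H) · √((H+B)/B).
√(2DS/H) = √(2 × 13,000 × 75.3 / 14.7) = 364.943.
√((H+B)/B) = √((14.7+118)/118) = 1.0605.
Q* ≈ 387.008.

Q* ≈ 387 gearboxes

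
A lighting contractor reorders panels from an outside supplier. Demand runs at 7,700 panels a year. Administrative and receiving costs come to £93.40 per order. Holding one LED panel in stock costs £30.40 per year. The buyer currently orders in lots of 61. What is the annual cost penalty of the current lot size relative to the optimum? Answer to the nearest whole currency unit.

Extra cost ≈ £6,104 per year

EOQ = √(2DS/H) = √(2 × 7,700 × 93.4 / 30.4) ≈ 217.52.
Cost at Q* = (D/Q*)S + (Q*/2)H = √(2DSH) ≈ £6,612.57.
Cost at Q = 61: (7,700/61)×93.4 + (61/2)×30.4 = £11,789.84 + £927.20 = £12,717.04.
Excess = £12,717.04 − £6,612.57 = £6,104.46.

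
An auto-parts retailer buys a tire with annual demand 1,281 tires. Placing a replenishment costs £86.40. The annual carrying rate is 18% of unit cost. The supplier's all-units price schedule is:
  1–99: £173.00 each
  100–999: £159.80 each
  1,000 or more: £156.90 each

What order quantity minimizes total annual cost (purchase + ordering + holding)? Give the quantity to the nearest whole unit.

Holding cost per unit per year at price C is H = 0.18·C.
For each price level, check whether its EOQ is feasible; otherwise the best quantity at that price is the breakpoint.
EOQ at £173.00 = 84.3 (feasible in tier 1): TC = 1,281×£173.00 + (1,281/84.3)×86.4 + (84.3/2)×0.18×£173.00 = £224,238.46.
EOQ at £159.80 = 87.7 < 100, so use break Q=100: TC = 1,281×£159.80 + (1,281/100.0)×86.4 + (100.0/2)×0.18×£159.80 = £207,248.78.
EOQ at £156.90 = 88.5 < 1000, so use break Q=1000: TC = 1,281×£156.90 + (1,281/1000.0)×86.4 + (1000.0/2)×0.18×£156.90 = £215,220.58.
Lowest total cost is £207,248.78 at Q = 100.0.

Q* ≈ 100 tires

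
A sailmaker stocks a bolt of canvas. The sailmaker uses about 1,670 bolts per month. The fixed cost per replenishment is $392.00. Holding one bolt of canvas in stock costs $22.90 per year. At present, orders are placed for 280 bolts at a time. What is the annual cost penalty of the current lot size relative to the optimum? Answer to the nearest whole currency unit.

Annual demand D = 1,670 × 12 = 20,040.
EOQ = √(2DS/H) = √(2 × 20,040 × 392 / 22.9) ≈ 828.30.
Cost at Q* = (D/Q*)S + (Q*/2)H = √(2DSH) ≈ $18,968.13.
Cost at Q = 280: (20,040/280)×392 + (280/2)×22.9 = $28,056.00 + $3,206.00 = $31,262.00.
Excess = $31,262.00 − $18,968.13 = $12,293.87.

Extra cost ≈ $12,294 per year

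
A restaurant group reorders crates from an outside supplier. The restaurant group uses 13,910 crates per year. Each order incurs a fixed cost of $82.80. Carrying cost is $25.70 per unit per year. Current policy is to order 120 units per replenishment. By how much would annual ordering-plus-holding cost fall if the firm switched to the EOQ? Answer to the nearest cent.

Extra cost ≈ $3,445.76 per year

EOQ = √(2DS/H) = √(2 × 13,910 × 82.8 / 25.7) ≈ 299.38.
Cost at Q* = (D/Q*)S + (Q*/2)H = √(2DSH) ≈ $7,694.14.
Cost at Q = 120: (13,910/120)×82.8 + (120/2)×25.7 = $9,597.90 + $1,542.00 = $11,139.90.
Excess = $11,139.90 − $7,694.14 = $3,445.76.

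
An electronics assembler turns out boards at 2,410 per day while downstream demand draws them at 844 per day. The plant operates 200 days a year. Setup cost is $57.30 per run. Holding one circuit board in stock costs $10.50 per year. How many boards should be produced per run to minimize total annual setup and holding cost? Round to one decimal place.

Annual demand D = 844 × 200 = 168,800.
Production build-up factor (1 − d/p) = 1 − 844/2,410 = 0.6498.
Q* = √(2DS / (H(1 − d/p))) = √(2 × 168,800 × 57.3 / (10.5 × 0.6498)).
= √(19,344,480 / 6.8228) ≈ 1683.823.

Q* ≈ 1,683.8 boards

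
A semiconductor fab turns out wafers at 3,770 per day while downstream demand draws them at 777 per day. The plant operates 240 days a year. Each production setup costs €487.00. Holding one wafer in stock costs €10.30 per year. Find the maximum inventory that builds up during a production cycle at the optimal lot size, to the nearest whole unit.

I_max ≈ 3,742 wafers

Annual demand D = 777 × 240 = 186,480.
Production build-up factor (1 − d/p) = 1 − 777/3,770 = 0.7939.
Q* = √(2DS / (H(1 − d/p))) = √(2 × 186,480 × 487 / (10.3 × 0.7939)).
= √(181,631,520 / 8.1772) ≈ 4712.966.
Maximum inventory = Q*(1 − d/p) = 4712.966 × 0.7939 ≈ 3741.620.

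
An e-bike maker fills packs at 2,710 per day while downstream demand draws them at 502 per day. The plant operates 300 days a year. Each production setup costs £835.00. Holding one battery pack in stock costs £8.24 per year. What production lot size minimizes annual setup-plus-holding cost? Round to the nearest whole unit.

Annual demand D = 502 × 300 = 150,600.
Production build-up factor (1 − d/p) = 1 − 502/2,710 = 0.8148.
Q* = √(2DS / (H(1 − d/p))) = √(2 × 150,600 × 835 / (8.24 × 0.8148)).
= √(251,502,000 / 6.7136) ≈ 6120.575.

Q* ≈ 6,121 packs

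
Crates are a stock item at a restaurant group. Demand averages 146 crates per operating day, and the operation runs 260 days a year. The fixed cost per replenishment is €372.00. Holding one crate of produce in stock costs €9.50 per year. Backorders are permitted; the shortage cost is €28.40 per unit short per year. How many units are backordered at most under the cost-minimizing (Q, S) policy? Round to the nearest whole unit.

S* ≈ 499 crates

Annual demand D = 146 × 260 = 37,960.
With planned backorders, Q* = √(2DS/H) · √((H+B)/B).
√(2DS/H) = √(2 × 37,960 × 372 / 9.5) = 1724.201.
√((H+B)/B) = √((9.5+28.4)/28.4) = 1.1552.
Q* ≈ 1991.811.
S* = Q* · H/(H+B) = 1991.811 × 9.5/37.9 ≈ 499.267.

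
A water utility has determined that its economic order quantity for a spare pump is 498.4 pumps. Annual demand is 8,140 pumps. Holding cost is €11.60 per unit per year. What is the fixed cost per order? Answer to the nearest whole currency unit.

S ≈ €177

Squaring Q* = √(2DS/H) gives Q*² = 2DS/H.
From Q* = √(2DS/H): S = Q*²H / (2D) = 498.4² × 11.6 / (2 × 8,140) = 176.9945.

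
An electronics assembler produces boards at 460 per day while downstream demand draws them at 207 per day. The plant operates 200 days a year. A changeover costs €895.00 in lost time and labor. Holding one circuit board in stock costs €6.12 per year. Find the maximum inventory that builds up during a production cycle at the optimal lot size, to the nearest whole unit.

Annual demand D = 207 × 200 = 41,400.
Production build-up factor (1 − d/p) = 1 − 207/460 = 0.5500.
Q* = √(2DS / (H(1 − d/p))) = √(2 × 41,400 × 895 / (6.12 × 0.5500)).
= √(74,106,000 / 3.366) ≈ 4692.126.
Maximum inventory = Q*(1 − d/p) = 4692.126 × 0.5500 ≈ 2580.669.

I_max ≈ 2,581 boards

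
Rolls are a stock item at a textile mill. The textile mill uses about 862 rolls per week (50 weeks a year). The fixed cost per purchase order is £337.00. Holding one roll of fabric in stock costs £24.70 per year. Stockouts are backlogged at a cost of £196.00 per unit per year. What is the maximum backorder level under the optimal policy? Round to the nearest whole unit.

S* ≈ 129 rolls

Annual demand D = 862 × 50 = 43,100.
With planned backorders, Q* = √(2DS/H) · √((H+B)/B).
√(2DS/H) = √(2 × 43,100 × 337 / 24.7) = 1084.476.
√((H+B)/B) = √((24.7+196)/196) = 1.0611.
Q* ≈ 1150.782.
S* = Q* · H/(H+B) = 1150.782 × 24.7/220.7 ≈ 128.792.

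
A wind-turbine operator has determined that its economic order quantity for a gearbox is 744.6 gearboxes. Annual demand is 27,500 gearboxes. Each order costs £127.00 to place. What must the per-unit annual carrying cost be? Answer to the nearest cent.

H ≈ £12.60

Invert the EOQ relation Q*² = 2DS/H.
From Q* = √(2DS/H): H = 2DS / Q*² = 2 × 27,500 × 127 / 744.6² = 12.5985.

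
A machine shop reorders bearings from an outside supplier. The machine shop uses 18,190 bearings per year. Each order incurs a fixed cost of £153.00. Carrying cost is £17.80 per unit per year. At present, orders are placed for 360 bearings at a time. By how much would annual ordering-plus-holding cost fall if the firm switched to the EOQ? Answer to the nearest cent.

Extra cost ≈ £980.99 per year

EOQ = √(2DS/H) = √(2 × 18,190 × 153 / 17.8) ≈ 559.20.
Cost at Q* = (D/Q*)S + (Q*/2)H = √(2DSH) ≈ £9,953.76.
Cost at Q = 360: (18,190/360)×153 + (360/2)×17.8 = £7,730.75 + £3,204.00 = £10,934.75.
Excess = £10,934.75 − £9,953.76 = £980.99.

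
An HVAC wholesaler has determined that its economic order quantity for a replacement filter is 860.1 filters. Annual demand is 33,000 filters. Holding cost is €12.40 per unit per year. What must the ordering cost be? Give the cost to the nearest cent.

S ≈ €138.99

Invert the EOQ relation Q*² = 2DS/H.
From Q* = √(2DS/H): S = Q*²H / (2D) = 860.1² × 12.4 / (2 × 33,000) = 138.9875.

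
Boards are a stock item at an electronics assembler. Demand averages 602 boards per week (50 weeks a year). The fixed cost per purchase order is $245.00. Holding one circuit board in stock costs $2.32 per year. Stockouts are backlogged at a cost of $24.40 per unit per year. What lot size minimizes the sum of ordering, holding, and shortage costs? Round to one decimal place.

Annual demand D = 602 × 50 = 30,100.
With planned backorders, Q* = √(2DS/H) · √((H+B)/B).
√(2DS/H) = √(2 × 30,100 × 245 / 2.32) = 2521.374.
√((H+B)/B) = √((2.32+24.4)/24.4) = 1.0465.
Q* ≈ 2638.521.

Q* ≈ 2,638.5 boards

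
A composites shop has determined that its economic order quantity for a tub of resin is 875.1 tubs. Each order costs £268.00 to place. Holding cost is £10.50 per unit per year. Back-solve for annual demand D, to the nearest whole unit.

The basic EOQ model gives Q* = √(2DS/H); rearrange for the unknown.
From Q* = √(2DS/H): D = Q*²H / (2S) = 875.1² × 10.5 / (2 × 268) = 15001.679.

D ≈ 15,002 tubs per year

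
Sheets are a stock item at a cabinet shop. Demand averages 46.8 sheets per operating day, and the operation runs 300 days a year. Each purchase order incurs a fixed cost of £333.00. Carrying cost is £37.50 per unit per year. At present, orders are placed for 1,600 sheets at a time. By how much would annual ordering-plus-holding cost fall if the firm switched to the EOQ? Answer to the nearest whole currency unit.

Annual demand D = 46.8 × 300 = 14,040.
EOQ = √(2DS/H) = √(2 × 14,040 × 333 / 37.5) ≈ 499.35.
Cost at Q* = (D/Q*)S + (Q*/2)H = √(2DSH) ≈ £18,725.62.
Cost at Q = 1,600: (14,040/1,600)×333 + (1,600/2)×37.5 = £2,922.08 + £30,000.00 = £32,922.07.
Excess = £32,922.07 − £18,725.62 = £14,196.45.

Extra cost ≈ £14,196 per year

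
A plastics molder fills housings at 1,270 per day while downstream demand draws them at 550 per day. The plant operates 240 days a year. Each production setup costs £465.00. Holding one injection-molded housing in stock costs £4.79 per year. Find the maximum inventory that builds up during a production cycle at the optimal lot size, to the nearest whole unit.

I_max ≈ 3,812 housings

Annual demand D = 550 × 240 = 132,000.
Production build-up factor (1 − d/p) = 1 − 550/1,270 = 0.5669.
Q* = √(2DS / (H(1 − d/p))) = √(2 × 132,000 × 465 / (4.79 × 0.5669)).
= √(122,760,000 / 2.7156) ≈ 6723.514.
Maximum inventory = Q*(1 − d/p) = 6723.514 × 0.5669 ≈ 3811.756.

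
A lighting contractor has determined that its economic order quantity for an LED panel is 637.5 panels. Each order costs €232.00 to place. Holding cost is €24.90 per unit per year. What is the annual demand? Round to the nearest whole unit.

Invert the EOQ relation Q*² = 2DS/H.
From Q* = √(2DS/H): D = Q*²H / (2S) = 637.5² × 24.9 / (2 × 232) = 21809.301.

D ≈ 21,809 panels per year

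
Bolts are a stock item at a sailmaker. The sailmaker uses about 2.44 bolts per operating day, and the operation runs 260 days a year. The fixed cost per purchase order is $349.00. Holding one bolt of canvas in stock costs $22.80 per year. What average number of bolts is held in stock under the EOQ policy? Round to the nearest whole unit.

Average inventory ≈ 70 bolts

Annual demand D = 2.44 × 260 = 634.4.
Q* = √(2DS/H) = √(2 × 634.4 × 349 / 22.8) ≈ 139.36.
Average inventory = Q*/2 ≈ 139.36 / 2 = 69.681.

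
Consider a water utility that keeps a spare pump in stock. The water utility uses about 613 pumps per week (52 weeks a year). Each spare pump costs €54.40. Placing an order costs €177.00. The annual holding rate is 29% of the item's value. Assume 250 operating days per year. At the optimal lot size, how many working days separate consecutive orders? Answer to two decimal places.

Annual demand D = 613 × 52 = 31,876.
Holding cost H = 0.29 × €54.40 = €15.7760 per unit per year.
EOQ = √(2DS/H) = √(2 × 31,876 × 177 / 15.776) ≈ 845.74.
Cycle time = Q*/D × 250 = 845.74 / 31,876 × 250 ≈ 6.633 days.

T ≈ 6.63 days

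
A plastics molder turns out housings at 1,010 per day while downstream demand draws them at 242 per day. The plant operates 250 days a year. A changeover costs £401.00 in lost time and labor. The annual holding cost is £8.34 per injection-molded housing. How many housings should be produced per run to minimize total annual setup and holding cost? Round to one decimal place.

Annual demand D = 242 × 250 = 60,500.
Production build-up factor (1 − d/p) = 1 − 242/1,010 = 0.7604.
Q* = √(2DS / (H(1 − d/p))) = √(2 × 60,500 × 401 / (8.34 × 0.7604)).
= √(48,521,000 / 6.3417) ≈ 2766.062.

Q* ≈ 2,766.1 housings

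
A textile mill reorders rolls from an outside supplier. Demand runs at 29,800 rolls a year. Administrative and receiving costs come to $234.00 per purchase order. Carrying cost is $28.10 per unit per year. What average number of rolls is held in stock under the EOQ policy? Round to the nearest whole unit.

Average inventory ≈ 352 rolls

EOQ = √(2DS/H) = √(2 × 29,800 × 234 / 28.1) ≈ 704.49.
Average inventory = Q*/2 ≈ 704.49 / 2 = 352.247.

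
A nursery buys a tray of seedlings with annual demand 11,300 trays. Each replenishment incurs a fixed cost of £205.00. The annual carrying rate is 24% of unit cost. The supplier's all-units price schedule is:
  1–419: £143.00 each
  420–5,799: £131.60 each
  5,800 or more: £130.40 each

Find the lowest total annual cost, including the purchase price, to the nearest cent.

Holding cost per unit per year at price C is H = 0.24·C.
Evaluate total cost at each tier's feasible EOQ or, if the EOQ is below the tier, at the tier's minimum quantity.
EOQ at £143.00 = 367.4 (feasible in tier 1): TC = 11,300×£143.00 + (11,300/367.4)×205 + (367.4/2)×0.24×£143.00 = £1,628,509.70.
EOQ at £131.60 = 383.0 < 420, so use break Q=420: TC = 11,300×£131.60 + (11,300/420.0)×205 + (420.0/2)×0.24×£131.60 = £1,499,228.12.
EOQ at £130.40 = 384.8 < 5800, so use break Q=5800: TC = 11,300×£130.40 + (11,300/5800.0)×205 + (5800.0/2)×0.24×£130.40 = £1,564,677.80.
Lowest total cost among the candidates is at Q = 420.0.

TC* ≈ £1,499,228.12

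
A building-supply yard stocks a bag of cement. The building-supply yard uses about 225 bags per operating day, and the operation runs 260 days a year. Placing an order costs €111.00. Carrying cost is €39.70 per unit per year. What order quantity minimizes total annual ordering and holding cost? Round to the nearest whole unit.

Annual demand D = 225 × 260 = 58,500.
EOQ = √(2DS / H) = √(2 × 58,500 × 111 / 39.7).
= √(12,987,000 / 39.7) = √327,128.4635 ≈ 571.951.

Q* ≈ 572 bags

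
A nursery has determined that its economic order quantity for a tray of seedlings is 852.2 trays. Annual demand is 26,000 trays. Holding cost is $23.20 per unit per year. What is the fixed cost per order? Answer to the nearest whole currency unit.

S ≈ $324

Invert the EOQ relation Q*² = 2DS/H.
From Q* = √(2DS/H): S = Q*²H / (2D) = 852.2² × 23.2 / (2 × 26,000) = 324.0169.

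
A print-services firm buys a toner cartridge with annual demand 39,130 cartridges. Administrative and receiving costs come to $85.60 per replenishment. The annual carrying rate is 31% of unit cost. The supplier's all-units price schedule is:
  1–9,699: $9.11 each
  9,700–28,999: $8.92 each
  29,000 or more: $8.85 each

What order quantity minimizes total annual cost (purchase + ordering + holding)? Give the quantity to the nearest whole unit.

Q* ≈ 1,540 cartridges

Holding cost per unit per year at price C is H = 0.31·C.
Evaluate total cost at each tier's feasible EOQ or, if the EOQ is below the tier, at the tier's minimum quantity.
EOQ at $9.11 = 1540.2 (feasible in tier 1): TC = 39,130×$9.11 + (39,130/1540.2)×85.6 + (1540.2/2)×0.31×$9.11 = $360,823.88.
EOQ at $8.92 = 1556.5 < 9700, so use break Q=9700: TC = 39,130×$8.92 + (39,130/9700.0)×85.6 + (9700.0/2)×0.31×$8.92 = $362,796.13.
EOQ at $8.85 = 1562.6 < 29000, so use break Q=29000: TC = 39,130×$8.85 + (39,130/29000.0)×85.6 + (29000.0/2)×0.31×$8.85 = $386,196.75.
Lowest total cost is $360,823.88 at Q = 1540.2.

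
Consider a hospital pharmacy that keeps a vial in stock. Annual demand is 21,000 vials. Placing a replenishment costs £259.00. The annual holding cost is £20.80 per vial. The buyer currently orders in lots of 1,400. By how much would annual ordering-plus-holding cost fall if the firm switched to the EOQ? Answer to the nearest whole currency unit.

EOQ = √(2DS/H) = √(2 × 21,000 × 259 / 20.8) ≈ 723.17.
Cost at Q* = (D/Q*)S + (Q*/2)H = √(2DSH) ≈ £15,042.02.
Cost at Q = 1,400: (21,000/1,400)×259 + (1,400/2)×20.8 = £3,885.00 + £14,560.00 = £18,445.00.
Excess = £18,445.00 − £15,042.02 = £3,402.98.

Extra cost ≈ £3,403 per year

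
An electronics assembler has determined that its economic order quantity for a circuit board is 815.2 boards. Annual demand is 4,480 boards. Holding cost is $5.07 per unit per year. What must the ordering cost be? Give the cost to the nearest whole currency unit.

Squaring Q* = √(2DS/H) gives Q*² = 2DS/H.
From Q* = √(2DS/H): S = Q*²H / (2D) = 815.2² × 5.07 / (2 × 4,480) = 376.0350.

S ≈ $376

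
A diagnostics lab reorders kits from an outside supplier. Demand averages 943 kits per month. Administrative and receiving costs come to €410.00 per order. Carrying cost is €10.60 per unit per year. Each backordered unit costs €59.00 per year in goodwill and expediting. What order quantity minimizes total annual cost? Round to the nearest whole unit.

Annual demand D = 943 × 12 = 11,316.
With planned backorders, Q* = √(2DS/H) · √((H+B)/B).
√(2DS/H) = √(2 × 11,316 × 410 / 10.6) = 935.622.
√((H+B)/B) = √((10.6+59)/59) = 1.0861.
Q* ≈ 1016.200.

Q* ≈ 1,016 kits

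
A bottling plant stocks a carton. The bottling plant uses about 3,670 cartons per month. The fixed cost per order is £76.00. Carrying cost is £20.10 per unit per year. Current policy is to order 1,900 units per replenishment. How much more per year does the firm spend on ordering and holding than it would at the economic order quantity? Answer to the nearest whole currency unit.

Annual demand D = 3,670 × 12 = 44,040.
EOQ = √(2DS/H) = √(2 × 44,040 × 76 / 20.1) ≈ 577.10.
Cost at Q* = (D/Q*)S + (Q*/2)H = √(2DSH) ≈ £11,599.61.
Cost at Q = 1,900: (44,040/1,900)×76 + (1,900/2)×20.1 = £1,761.60 + £19,095.00 = £20,856.60.
Excess = £20,856.60 − £11,599.61 = £9,256.99.

Extra cost ≈ £9,257 per year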